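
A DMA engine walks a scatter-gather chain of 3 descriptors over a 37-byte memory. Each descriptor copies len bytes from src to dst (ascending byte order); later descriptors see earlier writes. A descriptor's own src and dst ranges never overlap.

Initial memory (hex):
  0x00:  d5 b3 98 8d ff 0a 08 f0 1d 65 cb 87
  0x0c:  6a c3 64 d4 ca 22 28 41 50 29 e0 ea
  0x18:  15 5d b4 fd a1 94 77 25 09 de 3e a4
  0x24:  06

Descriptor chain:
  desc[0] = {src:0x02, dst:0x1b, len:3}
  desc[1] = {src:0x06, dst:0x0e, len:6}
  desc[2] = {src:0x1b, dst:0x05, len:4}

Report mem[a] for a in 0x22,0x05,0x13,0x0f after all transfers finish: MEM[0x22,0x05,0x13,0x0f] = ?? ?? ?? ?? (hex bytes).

MEM[0x22,0x05,0x13,0x0f] = 3e 98 87 f0

#0 dst[0x1b+3] := {0x98,0x8d,0xff}
#1 dst[0x0e+6] := {0x08,0xf0,0x1d,0x65,0xcb,0x87}
#2 dst[0x05+4] := {0x98,0x8d,0xff,0x77}
query mem[0x22]=0x3e, mem[0x05]=0x98, mem[0x13]=0x87, mem[0x0f]=0xf0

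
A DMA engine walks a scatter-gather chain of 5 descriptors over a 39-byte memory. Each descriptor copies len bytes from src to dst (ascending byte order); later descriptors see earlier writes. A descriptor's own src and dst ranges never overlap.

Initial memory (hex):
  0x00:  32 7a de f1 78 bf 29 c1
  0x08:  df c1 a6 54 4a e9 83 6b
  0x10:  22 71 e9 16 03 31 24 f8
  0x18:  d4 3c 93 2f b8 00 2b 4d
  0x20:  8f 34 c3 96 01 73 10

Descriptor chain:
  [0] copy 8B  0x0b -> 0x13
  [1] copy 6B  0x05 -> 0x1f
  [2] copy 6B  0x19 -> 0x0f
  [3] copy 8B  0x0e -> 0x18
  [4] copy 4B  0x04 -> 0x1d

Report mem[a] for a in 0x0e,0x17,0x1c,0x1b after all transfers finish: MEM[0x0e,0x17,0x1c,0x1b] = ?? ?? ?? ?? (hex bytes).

MEM[0x0e,0x17,0x1c,0x1b] = 83 6b b8 2f

[0] 0x0b->0x13 len=8 : 54 4a e9 83 6b 22 71 e9
[1] 0x05->0x1f len=6 : bf 29 c1 df c1 a6
[2] 0x19->0x0f len=6 : 71 e9 2f b8 00 2b
[3] 0x0e->0x18 len=8 : 83 71 e9 2f b8 00 2b e9
[4] 0x04->0x1d len=4 : 78 bf 29 c1
query mem[0x0e]=0x83, mem[0x17]=0x6b, mem[0x1c]=0xb8, mem[0x1b]=0x2f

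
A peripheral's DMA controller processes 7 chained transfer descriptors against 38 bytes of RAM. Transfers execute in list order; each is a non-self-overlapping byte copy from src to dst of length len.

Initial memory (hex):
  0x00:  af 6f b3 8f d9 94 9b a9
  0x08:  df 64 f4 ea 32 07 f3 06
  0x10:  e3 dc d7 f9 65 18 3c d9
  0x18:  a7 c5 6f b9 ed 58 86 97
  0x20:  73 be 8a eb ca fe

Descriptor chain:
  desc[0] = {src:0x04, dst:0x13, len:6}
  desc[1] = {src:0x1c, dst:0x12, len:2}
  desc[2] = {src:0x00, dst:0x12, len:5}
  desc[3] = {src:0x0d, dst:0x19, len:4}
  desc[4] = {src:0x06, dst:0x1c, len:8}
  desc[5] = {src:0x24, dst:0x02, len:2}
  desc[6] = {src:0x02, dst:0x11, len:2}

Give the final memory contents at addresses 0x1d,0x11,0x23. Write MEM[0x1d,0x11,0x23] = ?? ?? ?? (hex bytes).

MEM[0x1d,0x11,0x23] = a9 ca 07

  after D0: wrote 6B at 0x13 = d9949ba9df64
  after D1: wrote 2B at 0x12 = ed58
  after D2: wrote 5B at 0x12 = af6fb38fd9
  after D3: wrote 4B at 0x19 = 07f306e3
  after D4: wrote 8B at 0x1c = 9ba9df64f4ea3207
  after D5: wrote 2B at 0x02 = cafe
  after D6: wrote 2B at 0x11 = cafe
query mem[0x1d]=0xa9, mem[0x11]=0xca, mem[0x23]=0x07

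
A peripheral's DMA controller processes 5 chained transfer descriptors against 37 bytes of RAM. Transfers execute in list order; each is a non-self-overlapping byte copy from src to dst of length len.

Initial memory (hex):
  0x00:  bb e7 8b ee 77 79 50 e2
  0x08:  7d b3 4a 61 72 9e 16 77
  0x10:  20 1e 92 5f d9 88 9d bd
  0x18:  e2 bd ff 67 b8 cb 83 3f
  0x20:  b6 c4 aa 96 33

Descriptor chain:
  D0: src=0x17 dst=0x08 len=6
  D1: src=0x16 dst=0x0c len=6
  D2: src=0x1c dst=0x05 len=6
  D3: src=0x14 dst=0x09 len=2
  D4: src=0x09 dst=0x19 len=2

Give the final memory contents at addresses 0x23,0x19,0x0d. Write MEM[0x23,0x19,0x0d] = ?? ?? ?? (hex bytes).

MEM[0x23,0x19,0x0d] = 96 d9 bd

  after D0: wrote 6B at 0x08 = bde2bdff67b8
  after D1: wrote 6B at 0x0c = 9dbde2bdff67
  after D2: wrote 6B at 0x05 = b8cb833fb6c4
  after D3: wrote 2B at 0x09 = d988
  after D4: wrote 2B at 0x19 = d988
query mem[0x23]=0x96, mem[0x19]=0xd9, mem[0x0d]=0xbd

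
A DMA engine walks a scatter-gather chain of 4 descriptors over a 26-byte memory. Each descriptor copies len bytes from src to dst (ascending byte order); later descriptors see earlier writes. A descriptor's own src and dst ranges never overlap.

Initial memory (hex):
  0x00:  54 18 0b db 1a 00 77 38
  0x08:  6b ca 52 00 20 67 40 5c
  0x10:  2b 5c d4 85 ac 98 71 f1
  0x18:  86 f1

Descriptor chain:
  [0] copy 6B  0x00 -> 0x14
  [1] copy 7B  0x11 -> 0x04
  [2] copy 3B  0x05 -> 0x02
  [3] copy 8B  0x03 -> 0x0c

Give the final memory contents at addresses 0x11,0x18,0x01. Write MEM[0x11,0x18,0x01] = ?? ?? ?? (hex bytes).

#0 dst[0x14+6] := {0x54,0x18,0x0b,0xdb,0x1a,0x00}
#1 dst[0x04+7] := {0x5c,0xd4,0x85,0x54,0x18,0x0b,0xdb}
#2 dst[0x02+3] := {0xd4,0x85,0x54}
#3 dst[0x0c+8] := {0x85,0x54,0xd4,0x85,0x54,0x18,0x0b,0xdb}
query mem[0x11]=0x18, mem[0x18]=0x1a, mem[0x01]=0x18

MEM[0x11,0x18,0x01] = 18 1a 18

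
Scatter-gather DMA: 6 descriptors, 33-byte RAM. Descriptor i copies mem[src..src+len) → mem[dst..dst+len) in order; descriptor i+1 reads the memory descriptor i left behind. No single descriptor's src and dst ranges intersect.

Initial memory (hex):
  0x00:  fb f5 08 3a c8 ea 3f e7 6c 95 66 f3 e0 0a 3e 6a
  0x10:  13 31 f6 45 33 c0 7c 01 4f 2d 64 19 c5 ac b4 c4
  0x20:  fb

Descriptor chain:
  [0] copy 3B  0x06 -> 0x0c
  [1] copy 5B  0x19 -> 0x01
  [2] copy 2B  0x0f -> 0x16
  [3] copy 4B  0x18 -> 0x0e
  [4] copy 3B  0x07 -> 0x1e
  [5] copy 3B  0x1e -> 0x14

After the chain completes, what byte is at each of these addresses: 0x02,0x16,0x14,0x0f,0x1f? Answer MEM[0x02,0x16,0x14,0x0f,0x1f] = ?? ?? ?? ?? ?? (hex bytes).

MEM[0x02,0x16,0x14,0x0f,0x1f] = 64 95 e7 2d 6c

D0: mem[0x0c..0x0e] <- [3f e7 6c]
D1: mem[0x01..0x05] <- [2d 64 19 c5 ac]
D2: mem[0x16..0x17] <- [6a 13]
D3: mem[0x0e..0x11] <- [4f 2d 64 19]
D4: mem[0x1e..0x20] <- [e7 6c 95]
D5: mem[0x14..0x16] <- [e7 6c 95]
query mem[0x02]=0x64, mem[0x16]=0x95, mem[0x14]=0xe7, mem[0x0f]=0x2d, mem[0x1f]=0x6c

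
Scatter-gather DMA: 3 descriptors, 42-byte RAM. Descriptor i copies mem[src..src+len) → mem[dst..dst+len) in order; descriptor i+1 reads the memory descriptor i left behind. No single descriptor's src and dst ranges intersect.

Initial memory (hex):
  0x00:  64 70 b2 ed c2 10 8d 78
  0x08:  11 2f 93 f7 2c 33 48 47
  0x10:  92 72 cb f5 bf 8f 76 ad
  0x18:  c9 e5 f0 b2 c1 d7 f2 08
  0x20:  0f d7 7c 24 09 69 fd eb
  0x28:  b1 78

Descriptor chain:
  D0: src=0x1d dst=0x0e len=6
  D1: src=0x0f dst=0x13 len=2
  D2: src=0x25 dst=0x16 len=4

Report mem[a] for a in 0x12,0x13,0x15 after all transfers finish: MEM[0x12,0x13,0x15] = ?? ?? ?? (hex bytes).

MEM[0x12,0x13,0x15] = d7 f2 8f

#0 dst[0x0e+6] := {0xd7,0xf2,0x08,0x0f,0xd7,0x7c}
#1 dst[0x13+2] := {0xf2,0x08}
#2 dst[0x16+4] := {0x69,0xfd,0xeb,0xb1}
query mem[0x12]=0xd7, mem[0x13]=0xf2, mem[0x15]=0x8f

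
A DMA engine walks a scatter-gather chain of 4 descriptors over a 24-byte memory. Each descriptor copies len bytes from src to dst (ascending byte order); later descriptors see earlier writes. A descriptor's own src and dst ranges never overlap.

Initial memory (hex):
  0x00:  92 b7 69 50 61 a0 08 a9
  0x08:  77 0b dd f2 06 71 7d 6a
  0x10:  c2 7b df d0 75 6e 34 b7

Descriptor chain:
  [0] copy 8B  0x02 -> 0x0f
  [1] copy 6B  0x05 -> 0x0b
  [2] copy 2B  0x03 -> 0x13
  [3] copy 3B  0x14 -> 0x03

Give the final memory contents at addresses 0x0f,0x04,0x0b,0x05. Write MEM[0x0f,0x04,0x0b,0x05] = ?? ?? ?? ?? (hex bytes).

  after D0: wrote 8B at 0x0f = 695061a008a9770b
  after D1: wrote 6B at 0x0b = a008a9770bdd
  after D2: wrote 2B at 0x13 = 5061
  after D3: wrote 3B at 0x03 = 61770b
query mem[0x0f]=0x0b, mem[0x04]=0x77, mem[0x0b]=0xa0, mem[0x05]=0x0b

MEM[0x0f,0x04,0x0b,0x05] = 0b 77 a0 0b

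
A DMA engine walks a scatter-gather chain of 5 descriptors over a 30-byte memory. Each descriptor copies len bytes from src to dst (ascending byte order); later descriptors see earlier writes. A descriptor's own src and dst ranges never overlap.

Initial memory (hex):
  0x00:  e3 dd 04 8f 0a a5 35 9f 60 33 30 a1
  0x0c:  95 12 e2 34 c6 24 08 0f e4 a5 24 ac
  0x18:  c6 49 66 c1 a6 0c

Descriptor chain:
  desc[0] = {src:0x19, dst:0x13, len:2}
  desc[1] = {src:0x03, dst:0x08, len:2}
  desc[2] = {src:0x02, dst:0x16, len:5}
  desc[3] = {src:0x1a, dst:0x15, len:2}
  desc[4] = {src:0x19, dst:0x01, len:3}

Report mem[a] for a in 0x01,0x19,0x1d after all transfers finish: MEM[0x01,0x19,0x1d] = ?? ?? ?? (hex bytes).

D0: mem[0x13..0x14] <- [49 66]
D1: mem[0x08..0x09] <- [8f 0a]
D2: mem[0x16..0x1a] <- [04 8f 0a a5 35]
D3: mem[0x15..0x16] <- [35 c1]
D4: mem[0x01..0x03] <- [a5 35 c1]
query mem[0x01]=0xa5, mem[0x19]=0xa5, mem[0x1d]=0x0c

MEM[0x01,0x19,0x1d] = a5 a5 0c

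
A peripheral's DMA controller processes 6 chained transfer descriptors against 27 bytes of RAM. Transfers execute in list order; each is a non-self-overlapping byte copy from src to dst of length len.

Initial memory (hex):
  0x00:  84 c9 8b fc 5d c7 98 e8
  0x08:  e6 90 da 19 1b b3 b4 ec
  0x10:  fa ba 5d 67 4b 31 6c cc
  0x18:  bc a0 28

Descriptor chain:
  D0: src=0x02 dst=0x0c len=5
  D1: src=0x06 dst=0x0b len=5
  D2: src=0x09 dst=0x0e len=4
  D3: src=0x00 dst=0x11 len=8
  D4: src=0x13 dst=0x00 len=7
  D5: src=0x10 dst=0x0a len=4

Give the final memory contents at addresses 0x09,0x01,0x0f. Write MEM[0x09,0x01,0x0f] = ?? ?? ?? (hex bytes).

#0 dst[0x0c+5] := {0x8b,0xfc,0x5d,0xc7,0x98}
#1 dst[0x0b+5] := {0x98,0xe8,0xe6,0x90,0xda}
#2 dst[0x0e+4] := {0x90,0xda,0x98,0xe8}
#3 dst[0x11+8] := {0x84,0xc9,0x8b,0xfc,0x5d,0xc7,0x98,0xe8}
#4 dst[0x00+7] := {0x8b,0xfc,0x5d,0xc7,0x98,0xe8,0xa0}
#5 dst[0x0a+4] := {0x98,0x84,0xc9,0x8b}
query mem[0x09]=0x90, mem[0x01]=0xfc, mem[0x0f]=0xda

MEM[0x09,0x01,0x0f] = 90 fc da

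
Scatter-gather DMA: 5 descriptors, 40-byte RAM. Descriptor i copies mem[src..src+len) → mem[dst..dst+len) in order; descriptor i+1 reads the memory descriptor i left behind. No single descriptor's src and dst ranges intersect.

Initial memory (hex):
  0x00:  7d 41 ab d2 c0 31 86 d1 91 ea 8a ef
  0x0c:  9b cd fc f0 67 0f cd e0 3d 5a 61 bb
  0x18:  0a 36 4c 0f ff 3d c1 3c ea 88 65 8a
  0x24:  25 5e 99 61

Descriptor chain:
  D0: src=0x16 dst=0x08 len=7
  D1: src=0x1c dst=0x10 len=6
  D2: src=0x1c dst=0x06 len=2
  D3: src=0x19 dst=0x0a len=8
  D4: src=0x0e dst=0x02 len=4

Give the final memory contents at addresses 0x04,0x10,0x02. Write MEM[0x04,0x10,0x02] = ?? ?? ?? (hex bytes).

D0: mem[0x08..0x0e] <- [61 bb 0a 36 4c 0f ff]
D1: mem[0x10..0x15] <- [ff 3d c1 3c ea 88]
D2: mem[0x06..0x07] <- [ff 3d]
D3: mem[0x0a..0x11] <- [36 4c 0f ff 3d c1 3c ea]
D4: mem[0x02..0x05] <- [3d c1 3c ea]
query mem[0x04]=0x3c, mem[0x10]=0x3c, mem[0x02]=0x3d

MEM[0x04,0x10,0x02] = 3c 3c 3d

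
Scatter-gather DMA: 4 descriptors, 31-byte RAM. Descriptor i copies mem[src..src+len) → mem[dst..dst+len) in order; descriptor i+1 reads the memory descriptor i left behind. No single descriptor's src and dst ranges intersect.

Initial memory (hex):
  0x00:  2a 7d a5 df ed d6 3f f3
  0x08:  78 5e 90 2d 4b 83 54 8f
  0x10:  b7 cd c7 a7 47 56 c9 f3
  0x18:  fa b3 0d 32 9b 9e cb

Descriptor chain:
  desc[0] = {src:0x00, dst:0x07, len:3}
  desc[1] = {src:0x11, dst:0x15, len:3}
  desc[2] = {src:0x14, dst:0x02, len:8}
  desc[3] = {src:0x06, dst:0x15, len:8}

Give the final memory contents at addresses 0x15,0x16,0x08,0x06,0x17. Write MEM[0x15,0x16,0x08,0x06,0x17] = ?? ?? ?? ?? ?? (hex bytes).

  after D0: wrote 3B at 0x07 = 2a7da5
  after D1: wrote 3B at 0x15 = cdc7a7
  after D2: wrote 8B at 0x02 = 47cdc7a7fab30d32
  after D3: wrote 8B at 0x15 = fab30d32902d4b83
query mem[0x15]=0xfa, mem[0x16]=0xb3, mem[0x08]=0x0d, mem[0x06]=0xfa, mem[0x17]=0x0d

MEM[0x15,0x16,0x08,0x06,0x17] = fa b3 0d fa 0d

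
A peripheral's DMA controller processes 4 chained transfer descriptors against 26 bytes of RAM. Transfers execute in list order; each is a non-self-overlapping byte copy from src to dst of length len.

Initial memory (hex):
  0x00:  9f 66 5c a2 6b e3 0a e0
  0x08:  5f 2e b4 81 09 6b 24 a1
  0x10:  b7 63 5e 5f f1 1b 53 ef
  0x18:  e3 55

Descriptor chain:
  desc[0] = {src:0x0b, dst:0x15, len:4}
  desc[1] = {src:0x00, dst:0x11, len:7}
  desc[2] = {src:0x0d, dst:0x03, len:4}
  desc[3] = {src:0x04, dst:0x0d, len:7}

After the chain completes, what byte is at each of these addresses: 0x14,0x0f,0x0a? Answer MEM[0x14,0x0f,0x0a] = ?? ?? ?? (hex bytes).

MEM[0x14,0x0f,0x0a] = a2 b7 b4

D0: mem[0x15..0x18] <- [81 09 6b 24]
D1: mem[0x11..0x17] <- [9f 66 5c a2 6b e3 0a]
D2: mem[0x03..0x06] <- [6b 24 a1 b7]
D3: mem[0x0d..0x13] <- [24 a1 b7 e0 5f 2e b4]
query mem[0x14]=0xa2, mem[0x0f]=0xb7, mem[0x0a]=0xb4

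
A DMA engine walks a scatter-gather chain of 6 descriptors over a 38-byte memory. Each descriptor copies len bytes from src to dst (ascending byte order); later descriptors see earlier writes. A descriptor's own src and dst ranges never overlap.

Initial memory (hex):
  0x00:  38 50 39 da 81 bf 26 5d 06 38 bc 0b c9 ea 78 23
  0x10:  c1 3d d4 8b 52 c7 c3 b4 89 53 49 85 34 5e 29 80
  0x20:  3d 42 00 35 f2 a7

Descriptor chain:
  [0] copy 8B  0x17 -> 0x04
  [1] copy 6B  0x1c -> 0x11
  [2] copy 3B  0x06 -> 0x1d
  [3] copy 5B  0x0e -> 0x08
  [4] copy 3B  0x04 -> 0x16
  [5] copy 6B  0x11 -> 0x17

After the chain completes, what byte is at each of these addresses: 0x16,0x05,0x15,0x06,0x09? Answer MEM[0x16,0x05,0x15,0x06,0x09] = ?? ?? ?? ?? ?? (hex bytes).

  after D0: wrote 8B at 0x04 = b489534985345e29
  after D1: wrote 6B at 0x11 = 345e29803d42
  after D2: wrote 3B at 0x1d = 534985
  after D3: wrote 5B at 0x08 = 7823c1345e
  after D4: wrote 3B at 0x16 = b48953
  after D5: wrote 6B at 0x17 = 345e29803db4
query mem[0x16]=0xb4, mem[0x05]=0x89, mem[0x15]=0x3d, mem[0x06]=0x53, mem[0x09]=0x23

MEM[0x16,0x05,0x15,0x06,0x09] = b4 89 3d 53 23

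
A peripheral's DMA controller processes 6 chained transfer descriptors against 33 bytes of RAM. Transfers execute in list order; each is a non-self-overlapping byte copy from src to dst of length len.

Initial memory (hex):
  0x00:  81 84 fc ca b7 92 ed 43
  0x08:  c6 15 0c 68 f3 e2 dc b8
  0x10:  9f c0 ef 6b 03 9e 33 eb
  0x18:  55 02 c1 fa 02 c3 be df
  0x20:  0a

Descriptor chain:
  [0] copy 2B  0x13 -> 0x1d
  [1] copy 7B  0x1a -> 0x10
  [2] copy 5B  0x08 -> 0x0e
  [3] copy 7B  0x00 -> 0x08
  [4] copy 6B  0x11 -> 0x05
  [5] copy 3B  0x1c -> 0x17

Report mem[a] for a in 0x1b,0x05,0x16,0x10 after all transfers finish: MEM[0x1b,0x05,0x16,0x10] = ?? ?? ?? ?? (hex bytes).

MEM[0x1b,0x05,0x16,0x10] = fa 68 0a 0c

D0: mem[0x1d..0x1e] <- [6b 03]
D1: mem[0x10..0x16] <- [c1 fa 02 6b 03 df 0a]
D2: mem[0x0e..0x12] <- [c6 15 0c 68 f3]
D3: mem[0x08..0x0e] <- [81 84 fc ca b7 92 ed]
D4: mem[0x05..0x0a] <- [68 f3 6b 03 df 0a]
D5: mem[0x17..0x19] <- [02 6b 03]
query mem[0x1b]=0xfa, mem[0x05]=0x68, mem[0x16]=0x0a, mem[0x10]=0x0c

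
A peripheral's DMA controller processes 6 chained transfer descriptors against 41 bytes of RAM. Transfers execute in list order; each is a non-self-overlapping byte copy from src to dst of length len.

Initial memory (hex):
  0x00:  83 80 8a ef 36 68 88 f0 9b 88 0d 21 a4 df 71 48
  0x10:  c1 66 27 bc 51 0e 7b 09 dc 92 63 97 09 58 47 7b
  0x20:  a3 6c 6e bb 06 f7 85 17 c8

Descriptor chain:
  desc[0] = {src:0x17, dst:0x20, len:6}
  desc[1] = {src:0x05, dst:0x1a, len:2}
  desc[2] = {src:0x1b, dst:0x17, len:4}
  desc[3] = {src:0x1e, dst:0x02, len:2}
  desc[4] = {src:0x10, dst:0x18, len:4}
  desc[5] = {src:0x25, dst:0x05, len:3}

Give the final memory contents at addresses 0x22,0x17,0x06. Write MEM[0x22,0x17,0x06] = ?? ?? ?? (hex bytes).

[0] 0x17->0x20 len=6 : 09 dc 92 63 97 09
[1] 0x05->0x1a len=2 : 68 88
[2] 0x1b->0x17 len=4 : 88 09 58 47
[3] 0x1e->0x02 len=2 : 47 7b
[4] 0x10->0x18 len=4 : c1 66 27 bc
[5] 0x25->0x05 len=3 : 09 85 17
query mem[0x22]=0x92, mem[0x17]=0x88, mem[0x06]=0x85

MEM[0x22,0x17,0x06] = 92 88 85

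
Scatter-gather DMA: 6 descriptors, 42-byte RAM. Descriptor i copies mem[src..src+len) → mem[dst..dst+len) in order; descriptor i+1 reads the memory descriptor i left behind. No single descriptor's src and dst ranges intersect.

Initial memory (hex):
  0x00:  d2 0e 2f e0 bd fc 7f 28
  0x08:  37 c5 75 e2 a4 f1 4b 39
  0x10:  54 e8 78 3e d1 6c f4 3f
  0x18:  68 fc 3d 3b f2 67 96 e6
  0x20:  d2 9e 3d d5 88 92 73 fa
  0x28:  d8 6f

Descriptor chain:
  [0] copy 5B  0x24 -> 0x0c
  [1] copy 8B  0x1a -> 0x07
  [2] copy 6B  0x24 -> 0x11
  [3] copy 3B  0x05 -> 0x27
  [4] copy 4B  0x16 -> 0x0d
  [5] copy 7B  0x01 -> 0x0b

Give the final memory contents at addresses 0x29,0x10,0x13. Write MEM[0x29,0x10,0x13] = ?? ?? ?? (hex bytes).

MEM[0x29,0x10,0x13] = 3d 7f 73

#0 dst[0x0c+5] := {0x88,0x92,0x73,0xfa,0xd8}
#1 dst[0x07+8] := {0x3d,0x3b,0xf2,0x67,0x96,0xe6,0xd2,0x9e}
#2 dst[0x11+6] := {0x88,0x92,0x73,0xfa,0xd8,0x6f}
#3 dst[0x27+3] := {0xfc,0x7f,0x3d}
#4 dst[0x0d+4] := {0x6f,0x3f,0x68,0xfc}
#5 dst[0x0b+7] := {0x0e,0x2f,0xe0,0xbd,0xfc,0x7f,0x3d}
query mem[0x29]=0x3d, mem[0x10]=0x7f, mem[0x13]=0x73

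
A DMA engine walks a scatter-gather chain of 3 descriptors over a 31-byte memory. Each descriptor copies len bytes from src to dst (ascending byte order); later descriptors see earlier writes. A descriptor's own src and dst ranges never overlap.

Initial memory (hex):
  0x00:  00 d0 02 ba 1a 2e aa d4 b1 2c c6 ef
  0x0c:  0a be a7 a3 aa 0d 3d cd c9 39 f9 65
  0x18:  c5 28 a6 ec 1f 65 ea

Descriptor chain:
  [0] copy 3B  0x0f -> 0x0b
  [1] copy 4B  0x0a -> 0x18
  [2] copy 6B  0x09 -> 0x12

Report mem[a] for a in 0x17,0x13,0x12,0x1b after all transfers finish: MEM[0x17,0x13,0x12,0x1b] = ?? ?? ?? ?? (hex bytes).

MEM[0x17,0x13,0x12,0x1b] = a7 c6 2c 0d

D0: mem[0x0b..0x0d] <- [a3 aa 0d]
D1: mem[0x18..0x1b] <- [c6 a3 aa 0d]
D2: mem[0x12..0x17] <- [2c c6 a3 aa 0d a7]
query mem[0x17]=0xa7, mem[0x13]=0xc6, mem[0x12]=0x2c, mem[0x1b]=0x0d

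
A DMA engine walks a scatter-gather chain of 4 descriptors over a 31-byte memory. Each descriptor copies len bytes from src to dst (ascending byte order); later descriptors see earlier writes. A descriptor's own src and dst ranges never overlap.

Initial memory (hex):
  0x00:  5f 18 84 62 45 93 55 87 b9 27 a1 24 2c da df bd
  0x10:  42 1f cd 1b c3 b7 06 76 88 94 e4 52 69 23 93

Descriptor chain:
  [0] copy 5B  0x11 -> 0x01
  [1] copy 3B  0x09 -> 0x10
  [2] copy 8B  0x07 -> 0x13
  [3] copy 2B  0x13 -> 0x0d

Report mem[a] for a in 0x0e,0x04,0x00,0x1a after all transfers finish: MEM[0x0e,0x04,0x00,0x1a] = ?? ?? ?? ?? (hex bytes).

[0] 0x11->0x01 len=5 : 1f cd 1b c3 b7
[1] 0x09->0x10 len=3 : 27 a1 24
[2] 0x07->0x13 len=8 : 87 b9 27 a1 24 2c da df
[3] 0x13->0x0d len=2 : 87 b9
query mem[0x0e]=0xb9, mem[0x04]=0xc3, mem[0x00]=0x5f, mem[0x1a]=0xdf

MEM[0x0e,0x04,0x00,0x1a] = b9 c3 5f df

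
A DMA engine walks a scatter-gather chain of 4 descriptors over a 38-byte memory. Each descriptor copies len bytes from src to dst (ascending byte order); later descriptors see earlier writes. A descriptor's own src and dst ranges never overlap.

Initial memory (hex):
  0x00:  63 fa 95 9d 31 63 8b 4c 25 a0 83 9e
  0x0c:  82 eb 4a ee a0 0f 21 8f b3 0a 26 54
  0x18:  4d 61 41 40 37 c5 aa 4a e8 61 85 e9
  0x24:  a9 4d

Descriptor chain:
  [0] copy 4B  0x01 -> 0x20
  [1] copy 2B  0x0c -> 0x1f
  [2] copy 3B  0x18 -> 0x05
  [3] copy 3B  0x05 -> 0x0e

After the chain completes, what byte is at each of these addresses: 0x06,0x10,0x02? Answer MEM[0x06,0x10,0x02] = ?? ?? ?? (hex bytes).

[0] 0x01->0x20 len=4 : fa 95 9d 31
[1] 0x0c->0x1f len=2 : 82 eb
[2] 0x18->0x05 len=3 : 4d 61 41
[3] 0x05->0x0e len=3 : 4d 61 41
query mem[0x06]=0x61, mem[0x10]=0x41, mem[0x02]=0x95

MEM[0x06,0x10,0x02] = 61 41 95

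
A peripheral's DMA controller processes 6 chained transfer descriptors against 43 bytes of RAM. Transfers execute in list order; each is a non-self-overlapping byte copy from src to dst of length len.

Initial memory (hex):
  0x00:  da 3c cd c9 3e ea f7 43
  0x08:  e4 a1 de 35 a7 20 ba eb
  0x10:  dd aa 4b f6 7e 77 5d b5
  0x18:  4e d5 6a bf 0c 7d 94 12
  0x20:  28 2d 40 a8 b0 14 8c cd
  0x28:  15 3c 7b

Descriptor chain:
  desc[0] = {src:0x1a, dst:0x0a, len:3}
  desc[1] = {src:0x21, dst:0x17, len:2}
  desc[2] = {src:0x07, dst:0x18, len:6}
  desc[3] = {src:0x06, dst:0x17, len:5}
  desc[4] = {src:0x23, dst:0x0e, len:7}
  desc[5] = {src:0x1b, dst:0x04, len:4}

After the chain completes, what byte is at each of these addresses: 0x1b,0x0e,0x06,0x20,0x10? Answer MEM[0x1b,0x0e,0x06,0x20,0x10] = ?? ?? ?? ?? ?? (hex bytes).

  after D0: wrote 3B at 0x0a = 6abf0c
  after D1: wrote 2B at 0x17 = 2d40
  after D2: wrote 6B at 0x18 = 43e4a16abf0c
  after D3: wrote 5B at 0x17 = f743e4a16a
  after D4: wrote 7B at 0x0e = a8b0148ccd153c
  after D5: wrote 4B at 0x04 = 6abf0c94
query mem[0x1b]=0x6a, mem[0x0e]=0xa8, mem[0x06]=0x0c, mem[0x20]=0x28, mem[0x10]=0x14

MEM[0x1b,0x0e,0x06,0x20,0x10] = 6a a8 0c 28 14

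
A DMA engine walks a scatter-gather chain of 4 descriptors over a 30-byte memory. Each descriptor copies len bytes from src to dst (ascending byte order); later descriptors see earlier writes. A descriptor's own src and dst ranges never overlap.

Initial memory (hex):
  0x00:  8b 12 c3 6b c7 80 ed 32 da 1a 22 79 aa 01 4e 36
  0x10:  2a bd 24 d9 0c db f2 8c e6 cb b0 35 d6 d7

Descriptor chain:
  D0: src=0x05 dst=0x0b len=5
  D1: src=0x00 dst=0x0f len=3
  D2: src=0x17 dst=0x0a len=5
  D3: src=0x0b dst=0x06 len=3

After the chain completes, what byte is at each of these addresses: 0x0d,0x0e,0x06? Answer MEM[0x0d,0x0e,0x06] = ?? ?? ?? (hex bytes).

#0 dst[0x0b+5] := {0x80,0xed,0x32,0xda,0x1a}
#1 dst[0x0f+3] := {0x8b,0x12,0xc3}
#2 dst[0x0a+5] := {0x8c,0xe6,0xcb,0xb0,0x35}
#3 dst[0x06+3] := {0xe6,0xcb,0xb0}
query mem[0x0d]=0xb0, mem[0x0e]=0x35, mem[0x06]=0xe6

MEM[0x0d,0x0e,0x06] = b0 35 e6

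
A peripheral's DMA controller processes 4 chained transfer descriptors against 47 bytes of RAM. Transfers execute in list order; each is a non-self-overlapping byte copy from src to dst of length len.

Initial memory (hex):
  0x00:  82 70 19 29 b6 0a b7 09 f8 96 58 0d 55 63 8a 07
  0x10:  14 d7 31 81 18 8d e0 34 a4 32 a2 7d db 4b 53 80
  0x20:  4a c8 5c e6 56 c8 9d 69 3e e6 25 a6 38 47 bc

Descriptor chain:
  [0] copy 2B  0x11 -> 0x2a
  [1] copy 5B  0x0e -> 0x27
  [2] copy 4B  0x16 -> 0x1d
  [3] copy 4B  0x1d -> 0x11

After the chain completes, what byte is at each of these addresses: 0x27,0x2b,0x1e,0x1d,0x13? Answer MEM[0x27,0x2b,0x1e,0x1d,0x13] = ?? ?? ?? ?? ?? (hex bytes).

D0: mem[0x2a..0x2b] <- [d7 31]
D1: mem[0x27..0x2b] <- [8a 07 14 d7 31]
D2: mem[0x1d..0x20] <- [e0 34 a4 32]
D3: mem[0x11..0x14] <- [e0 34 a4 32]
query mem[0x27]=0x8a, mem[0x2b]=0x31, mem[0x1e]=0x34, mem[0x1d]=0xe0, mem[0x13]=0xa4

MEM[0x27,0x2b,0x1e,0x1d,0x13] = 8a 31 34 e0 a4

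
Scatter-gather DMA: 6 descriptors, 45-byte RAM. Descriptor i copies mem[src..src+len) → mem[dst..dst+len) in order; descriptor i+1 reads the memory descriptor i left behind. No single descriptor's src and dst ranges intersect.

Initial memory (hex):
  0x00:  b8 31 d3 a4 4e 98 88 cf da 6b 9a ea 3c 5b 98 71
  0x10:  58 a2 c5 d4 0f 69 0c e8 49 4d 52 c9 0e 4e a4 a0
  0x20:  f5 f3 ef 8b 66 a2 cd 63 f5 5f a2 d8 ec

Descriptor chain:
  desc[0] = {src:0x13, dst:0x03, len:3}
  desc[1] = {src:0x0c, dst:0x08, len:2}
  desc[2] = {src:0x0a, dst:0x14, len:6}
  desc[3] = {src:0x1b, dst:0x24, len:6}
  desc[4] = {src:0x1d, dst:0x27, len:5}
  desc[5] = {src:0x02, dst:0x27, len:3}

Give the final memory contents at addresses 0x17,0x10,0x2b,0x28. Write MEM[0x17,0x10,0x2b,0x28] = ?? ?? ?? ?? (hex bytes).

[0] 0x13->0x03 len=3 : d4 0f 69
[1] 0x0c->0x08 len=2 : 3c 5b
[2] 0x0a->0x14 len=6 : 9a ea 3c 5b 98 71
[3] 0x1b->0x24 len=6 : c9 0e 4e a4 a0 f5
[4] 0x1d->0x27 len=5 : 4e a4 a0 f5 f3
[5] 0x02->0x27 len=3 : d3 d4 0f
query mem[0x17]=0x5b, mem[0x10]=0x58, mem[0x2b]=0xf3, mem[0x28]=0xd4

MEM[0x17,0x10,0x2b,0x28] = 5b 58 f3 d4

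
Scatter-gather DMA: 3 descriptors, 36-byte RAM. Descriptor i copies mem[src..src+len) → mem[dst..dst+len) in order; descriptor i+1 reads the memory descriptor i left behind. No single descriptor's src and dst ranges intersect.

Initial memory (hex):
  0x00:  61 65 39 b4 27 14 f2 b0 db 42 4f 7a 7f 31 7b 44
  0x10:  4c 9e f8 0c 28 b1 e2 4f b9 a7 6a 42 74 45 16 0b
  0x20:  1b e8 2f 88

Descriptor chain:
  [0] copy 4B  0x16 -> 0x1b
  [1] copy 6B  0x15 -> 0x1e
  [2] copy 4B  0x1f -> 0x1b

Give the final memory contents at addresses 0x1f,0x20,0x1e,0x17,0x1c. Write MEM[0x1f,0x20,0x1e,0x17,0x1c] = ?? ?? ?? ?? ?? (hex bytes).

MEM[0x1f,0x20,0x1e,0x17,0x1c] = e2 4f a7 4f 4f

#0 dst[0x1b+4] := {0xe2,0x4f,0xb9,0xa7}
#1 dst[0x1e+6] := {0xb1,0xe2,0x4f,0xb9,0xa7,0x6a}
#2 dst[0x1b+4] := {0xe2,0x4f,0xb9,0xa7}
query mem[0x1f]=0xe2, mem[0x20]=0x4f, mem[0x1e]=0xa7, mem[0x17]=0x4f, mem[0x1c]=0x4f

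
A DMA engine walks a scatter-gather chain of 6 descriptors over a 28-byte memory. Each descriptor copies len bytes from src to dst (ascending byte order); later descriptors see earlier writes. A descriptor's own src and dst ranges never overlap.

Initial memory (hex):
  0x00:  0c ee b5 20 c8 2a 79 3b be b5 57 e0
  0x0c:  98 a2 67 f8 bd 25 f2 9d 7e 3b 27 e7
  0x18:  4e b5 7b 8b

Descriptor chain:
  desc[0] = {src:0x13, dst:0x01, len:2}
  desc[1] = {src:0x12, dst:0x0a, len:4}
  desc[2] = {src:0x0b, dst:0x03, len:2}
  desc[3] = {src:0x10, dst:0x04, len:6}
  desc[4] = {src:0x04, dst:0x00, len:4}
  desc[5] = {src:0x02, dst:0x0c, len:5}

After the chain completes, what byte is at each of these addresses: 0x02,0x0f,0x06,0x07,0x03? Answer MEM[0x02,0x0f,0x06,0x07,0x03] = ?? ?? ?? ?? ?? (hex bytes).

D0: mem[0x01..0x02] <- [9d 7e]
D1: mem[0x0a..0x0d] <- [f2 9d 7e 3b]
D2: mem[0x03..0x04] <- [9d 7e]
D3: mem[0x04..0x09] <- [bd 25 f2 9d 7e 3b]
D4: mem[0x00..0x03] <- [bd 25 f2 9d]
D5: mem[0x0c..0x10] <- [f2 9d bd 25 f2]
query mem[0x02]=0xf2, mem[0x0f]=0x25, mem[0x06]=0xf2, mem[0x07]=0x9d, mem[0x03]=0x9d

MEM[0x02,0x0f,0x06,0x07,0x03] = f2 25 f2 9d 9d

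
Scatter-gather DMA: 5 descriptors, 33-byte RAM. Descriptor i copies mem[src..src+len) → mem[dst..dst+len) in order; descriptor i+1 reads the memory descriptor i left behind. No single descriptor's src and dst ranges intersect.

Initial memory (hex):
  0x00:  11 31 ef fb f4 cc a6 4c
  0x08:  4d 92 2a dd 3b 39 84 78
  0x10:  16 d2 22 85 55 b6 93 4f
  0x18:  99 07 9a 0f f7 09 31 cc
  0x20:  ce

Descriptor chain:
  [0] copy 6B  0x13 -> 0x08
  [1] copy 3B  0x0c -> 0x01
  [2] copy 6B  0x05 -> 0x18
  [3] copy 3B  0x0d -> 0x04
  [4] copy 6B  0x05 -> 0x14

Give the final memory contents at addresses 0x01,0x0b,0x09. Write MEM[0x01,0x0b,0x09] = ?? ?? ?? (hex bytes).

MEM[0x01,0x0b,0x09] = 4f 93 55

  after D0: wrote 6B at 0x08 = 8555b6934f99
  after D1: wrote 3B at 0x01 = 4f9984
  after D2: wrote 6B at 0x18 = cca64c8555b6
  after D3: wrote 3B at 0x04 = 998478
  after D4: wrote 6B at 0x14 = 84784c8555b6
query mem[0x01]=0x4f, mem[0x0b]=0x93, mem[0x09]=0x55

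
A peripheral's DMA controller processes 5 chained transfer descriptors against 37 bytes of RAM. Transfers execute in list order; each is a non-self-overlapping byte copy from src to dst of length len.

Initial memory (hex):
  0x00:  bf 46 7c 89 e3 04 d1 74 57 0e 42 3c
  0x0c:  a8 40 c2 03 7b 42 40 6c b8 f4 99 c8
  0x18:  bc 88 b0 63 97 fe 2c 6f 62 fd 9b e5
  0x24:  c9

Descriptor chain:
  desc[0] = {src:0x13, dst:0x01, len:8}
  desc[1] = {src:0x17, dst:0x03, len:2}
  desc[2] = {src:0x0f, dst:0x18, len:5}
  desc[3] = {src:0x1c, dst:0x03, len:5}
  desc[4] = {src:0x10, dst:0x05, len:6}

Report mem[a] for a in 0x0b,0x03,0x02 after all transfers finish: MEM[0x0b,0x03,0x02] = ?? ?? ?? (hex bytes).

MEM[0x0b,0x03,0x02] = 3c 6c b8

D0: mem[0x01..0x08] <- [6c b8 f4 99 c8 bc 88 b0]
D1: mem[0x03..0x04] <- [c8 bc]
D2: mem[0x18..0x1c] <- [03 7b 42 40 6c]
D3: mem[0x03..0x07] <- [6c fe 2c 6f 62]
D4: mem[0x05..0x0a] <- [7b 42 40 6c b8 f4]
query mem[0x0b]=0x3c, mem[0x03]=0x6c, mem[0x02]=0xb8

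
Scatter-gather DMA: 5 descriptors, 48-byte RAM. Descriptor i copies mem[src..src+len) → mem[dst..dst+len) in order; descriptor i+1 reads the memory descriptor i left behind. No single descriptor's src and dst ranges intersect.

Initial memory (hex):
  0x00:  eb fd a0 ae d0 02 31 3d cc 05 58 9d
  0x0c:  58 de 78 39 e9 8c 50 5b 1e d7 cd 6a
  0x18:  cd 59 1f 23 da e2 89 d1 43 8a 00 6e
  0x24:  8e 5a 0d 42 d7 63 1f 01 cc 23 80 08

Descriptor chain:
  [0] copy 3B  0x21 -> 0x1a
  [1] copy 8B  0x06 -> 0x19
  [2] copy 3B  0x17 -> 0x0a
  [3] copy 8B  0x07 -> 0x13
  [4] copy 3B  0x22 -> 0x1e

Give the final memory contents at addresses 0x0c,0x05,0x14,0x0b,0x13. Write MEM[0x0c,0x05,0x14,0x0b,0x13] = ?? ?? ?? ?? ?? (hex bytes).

#0 dst[0x1a+3] := {0x8a,0x00,0x6e}
#1 dst[0x19+8] := {0x31,0x3d,0xcc,0x05,0x58,0x9d,0x58,0xde}
#2 dst[0x0a+3] := {0x6a,0xcd,0x31}
#3 dst[0x13+8] := {0x3d,0xcc,0x05,0x6a,0xcd,0x31,0xde,0x78}
#4 dst[0x1e+3] := {0x00,0x6e,0x8e}
query mem[0x0c]=0x31, mem[0x05]=0x02, mem[0x14]=0xcc, mem[0x0b]=0xcd, mem[0x13]=0x3d

MEM[0x0c,0x05,0x14,0x0b,0x13] = 31 02 cc cd 3d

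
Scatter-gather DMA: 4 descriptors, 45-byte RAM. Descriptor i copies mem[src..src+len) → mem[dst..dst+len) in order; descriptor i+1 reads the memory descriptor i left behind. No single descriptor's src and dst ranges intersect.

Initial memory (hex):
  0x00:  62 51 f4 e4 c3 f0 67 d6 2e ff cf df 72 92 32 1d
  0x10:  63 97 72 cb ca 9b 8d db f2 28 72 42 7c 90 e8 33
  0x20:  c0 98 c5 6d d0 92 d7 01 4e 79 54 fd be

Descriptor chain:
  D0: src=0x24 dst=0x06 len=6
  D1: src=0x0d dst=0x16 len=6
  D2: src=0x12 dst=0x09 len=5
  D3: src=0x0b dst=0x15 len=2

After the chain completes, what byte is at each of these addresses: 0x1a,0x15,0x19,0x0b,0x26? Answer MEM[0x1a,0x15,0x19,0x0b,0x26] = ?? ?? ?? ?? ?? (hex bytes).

  after D0: wrote 6B at 0x06 = d092d7014e79
  after D1: wrote 6B at 0x16 = 92321d639772
  after D2: wrote 5B at 0x09 = 72cbca9b92
  after D3: wrote 2B at 0x15 = ca9b
query mem[0x1a]=0x97, mem[0x15]=0xca, mem[0x19]=0x63, mem[0x0b]=0xca, mem[0x26]=0xd7

MEM[0x1a,0x15,0x19,0x0b,0x26] = 97 ca 63 ca d7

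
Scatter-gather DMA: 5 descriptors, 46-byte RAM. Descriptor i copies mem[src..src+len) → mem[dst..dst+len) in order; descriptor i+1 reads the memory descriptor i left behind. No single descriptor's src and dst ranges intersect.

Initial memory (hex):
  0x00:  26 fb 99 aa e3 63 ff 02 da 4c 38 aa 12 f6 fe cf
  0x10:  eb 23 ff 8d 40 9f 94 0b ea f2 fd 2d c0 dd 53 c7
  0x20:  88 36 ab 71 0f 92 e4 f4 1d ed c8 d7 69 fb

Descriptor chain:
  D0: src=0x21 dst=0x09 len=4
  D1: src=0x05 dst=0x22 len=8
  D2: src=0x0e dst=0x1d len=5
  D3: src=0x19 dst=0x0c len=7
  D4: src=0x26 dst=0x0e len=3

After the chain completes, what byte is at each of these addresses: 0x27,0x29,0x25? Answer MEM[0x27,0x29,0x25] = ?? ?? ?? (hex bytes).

  after D0: wrote 4B at 0x09 = 36ab710f
  after D1: wrote 8B at 0x22 = 63ff02da36ab710f
  after D2: wrote 5B at 0x1d = fecfeb23ff
  after D3: wrote 7B at 0x0c = f2fd2dc0fecfeb
  after D4: wrote 3B at 0x0e = 36ab71
query mem[0x27]=0xab, mem[0x29]=0x0f, mem[0x25]=0xda

MEM[0x27,0x29,0x25] = ab 0f da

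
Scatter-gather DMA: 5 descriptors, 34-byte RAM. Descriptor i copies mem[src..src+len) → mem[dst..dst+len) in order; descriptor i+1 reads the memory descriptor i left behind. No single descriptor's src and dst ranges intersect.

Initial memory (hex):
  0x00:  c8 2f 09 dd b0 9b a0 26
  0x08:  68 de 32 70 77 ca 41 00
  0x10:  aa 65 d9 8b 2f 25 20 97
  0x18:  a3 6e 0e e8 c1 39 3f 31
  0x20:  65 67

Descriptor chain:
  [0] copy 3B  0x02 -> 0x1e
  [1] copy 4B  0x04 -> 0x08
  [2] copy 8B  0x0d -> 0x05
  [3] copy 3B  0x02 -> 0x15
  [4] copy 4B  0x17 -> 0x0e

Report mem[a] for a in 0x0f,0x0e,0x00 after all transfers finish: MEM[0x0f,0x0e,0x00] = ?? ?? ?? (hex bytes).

MEM[0x0f,0x0e,0x00] = a3 b0 c8

  after D0: wrote 3B at 0x1e = 09ddb0
  after D1: wrote 4B at 0x08 = b09ba026
  after D2: wrote 8B at 0x05 = ca4100aa65d98b2f
  after D3: wrote 3B at 0x15 = 09ddb0
  after D4: wrote 4B at 0x0e = b0a36e0e
query mem[0x0f]=0xa3, mem[0x0e]=0xb0, mem[0x00]=0xc8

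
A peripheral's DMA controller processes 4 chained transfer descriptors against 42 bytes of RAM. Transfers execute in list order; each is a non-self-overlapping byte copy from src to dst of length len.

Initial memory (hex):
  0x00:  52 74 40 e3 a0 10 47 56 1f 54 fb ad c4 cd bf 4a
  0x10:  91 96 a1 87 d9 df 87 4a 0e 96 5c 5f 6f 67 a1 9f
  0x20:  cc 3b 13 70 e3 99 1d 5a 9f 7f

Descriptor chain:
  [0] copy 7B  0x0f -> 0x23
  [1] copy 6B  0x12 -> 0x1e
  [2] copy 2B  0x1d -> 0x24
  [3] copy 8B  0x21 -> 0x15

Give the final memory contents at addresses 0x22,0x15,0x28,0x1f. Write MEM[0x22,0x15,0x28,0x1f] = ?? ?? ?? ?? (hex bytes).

[0] 0x0f->0x23 len=7 : 4a 91 96 a1 87 d9 df
[1] 0x12->0x1e len=6 : a1 87 d9 df 87 4a
[2] 0x1d->0x24 len=2 : 67 a1
[3] 0x21->0x15 len=8 : df 87 4a 67 a1 a1 87 d9
query mem[0x22]=0x87, mem[0x15]=0xdf, mem[0x28]=0xd9, mem[0x1f]=0x87

MEM[0x22,0x15,0x28,0x1f] = 87 df d9 87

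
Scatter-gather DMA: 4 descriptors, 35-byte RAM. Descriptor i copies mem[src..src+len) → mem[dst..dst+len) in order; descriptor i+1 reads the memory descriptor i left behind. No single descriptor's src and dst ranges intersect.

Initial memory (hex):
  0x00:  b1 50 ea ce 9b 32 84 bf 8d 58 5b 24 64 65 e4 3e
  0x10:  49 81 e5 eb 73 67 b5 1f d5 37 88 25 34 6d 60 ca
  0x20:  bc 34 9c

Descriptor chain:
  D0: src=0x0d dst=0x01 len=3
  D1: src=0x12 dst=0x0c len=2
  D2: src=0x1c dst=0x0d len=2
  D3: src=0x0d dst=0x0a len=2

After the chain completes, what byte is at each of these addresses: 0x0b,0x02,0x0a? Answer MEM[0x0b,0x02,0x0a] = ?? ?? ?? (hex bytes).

MEM[0x0b,0x02,0x0a] = 6d e4 34

#0 dst[0x01+3] := {0x65,0xe4,0x3e}
#1 dst[0x0c+2] := {0xe5,0xeb}
#2 dst[0x0d+2] := {0x34,0x6d}
#3 dst[0x0a+2] := {0x34,0x6d}
query mem[0x0b]=0x6d, mem[0x02]=0xe4, mem[0x0a]=0x34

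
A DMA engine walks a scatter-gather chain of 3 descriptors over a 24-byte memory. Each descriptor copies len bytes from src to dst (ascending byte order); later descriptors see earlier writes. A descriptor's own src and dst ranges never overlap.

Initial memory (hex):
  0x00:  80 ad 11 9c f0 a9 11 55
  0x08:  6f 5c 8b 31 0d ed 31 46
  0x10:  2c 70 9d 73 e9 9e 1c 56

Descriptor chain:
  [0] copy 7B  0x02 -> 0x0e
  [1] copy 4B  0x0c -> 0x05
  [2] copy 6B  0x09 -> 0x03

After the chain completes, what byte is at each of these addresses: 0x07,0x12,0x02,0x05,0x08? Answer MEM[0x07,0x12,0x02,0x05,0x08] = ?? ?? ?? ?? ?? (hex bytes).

MEM[0x07,0x12,0x02,0x05,0x08] = ed 11 11 31 11

D0: mem[0x0e..0x14] <- [11 9c f0 a9 11 55 6f]
D1: mem[0x05..0x08] <- [0d ed 11 9c]
D2: mem[0x03..0x08] <- [5c 8b 31 0d ed 11]
query mem[0x07]=0xed, mem[0x12]=0x11, mem[0x02]=0x11, mem[0x05]=0x31, mem[0x08]=0x11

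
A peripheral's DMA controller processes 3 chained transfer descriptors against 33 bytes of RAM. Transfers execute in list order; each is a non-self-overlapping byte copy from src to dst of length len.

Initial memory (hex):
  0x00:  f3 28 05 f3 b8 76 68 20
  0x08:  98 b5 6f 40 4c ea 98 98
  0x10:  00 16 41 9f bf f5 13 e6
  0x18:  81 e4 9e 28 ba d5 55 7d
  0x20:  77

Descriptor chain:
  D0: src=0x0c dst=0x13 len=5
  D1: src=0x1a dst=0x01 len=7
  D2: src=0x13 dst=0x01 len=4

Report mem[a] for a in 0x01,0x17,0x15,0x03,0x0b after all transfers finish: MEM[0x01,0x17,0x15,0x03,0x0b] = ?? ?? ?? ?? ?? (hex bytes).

MEM[0x01,0x17,0x15,0x03,0x0b] = 4c 00 98 98 40

#0 dst[0x13+5] := {0x4c,0xea,0x98,0x98,0x00}
#1 dst[0x01+7] := {0x9e,0x28,0xba,0xd5,0x55,0x7d,0x77}
#2 dst[0x01+4] := {0x4c,0xea,0x98,0x98}
query mem[0x01]=0x4c, mem[0x17]=0x00, mem[0x15]=0x98, mem[0x03]=0x98, mem[0x0b]=0x40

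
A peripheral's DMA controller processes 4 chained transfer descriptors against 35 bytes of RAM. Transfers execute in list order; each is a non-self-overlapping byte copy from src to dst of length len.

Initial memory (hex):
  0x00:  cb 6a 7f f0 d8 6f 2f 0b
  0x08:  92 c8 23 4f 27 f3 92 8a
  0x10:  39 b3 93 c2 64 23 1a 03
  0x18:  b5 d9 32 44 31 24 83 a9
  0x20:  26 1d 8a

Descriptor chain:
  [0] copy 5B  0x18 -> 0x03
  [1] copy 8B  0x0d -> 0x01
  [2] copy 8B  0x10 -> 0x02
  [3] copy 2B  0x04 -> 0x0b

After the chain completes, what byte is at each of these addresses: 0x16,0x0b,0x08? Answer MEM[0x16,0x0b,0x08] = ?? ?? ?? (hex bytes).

MEM[0x16,0x0b,0x08] = 1a 93 1a

[0] 0x18->0x03 len=5 : b5 d9 32 44 31
[1] 0x0d->0x01 len=8 : f3 92 8a 39 b3 93 c2 64
[2] 0x10->0x02 len=8 : 39 b3 93 c2 64 23 1a 03
[3] 0x04->0x0b len=2 : 93 c2
query mem[0x16]=0x1a, mem[0x0b]=0x93, mem[0x08]=0x1a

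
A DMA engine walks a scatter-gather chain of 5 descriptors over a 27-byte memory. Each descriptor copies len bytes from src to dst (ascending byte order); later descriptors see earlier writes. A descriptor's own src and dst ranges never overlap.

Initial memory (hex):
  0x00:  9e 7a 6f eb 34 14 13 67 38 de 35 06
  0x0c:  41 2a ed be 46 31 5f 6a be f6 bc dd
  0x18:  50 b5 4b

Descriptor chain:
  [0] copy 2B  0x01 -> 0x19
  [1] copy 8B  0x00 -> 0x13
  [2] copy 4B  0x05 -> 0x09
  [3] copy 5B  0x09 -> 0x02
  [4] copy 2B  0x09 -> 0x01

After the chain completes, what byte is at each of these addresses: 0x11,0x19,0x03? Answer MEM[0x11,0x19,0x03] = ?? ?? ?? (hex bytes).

D0: mem[0x19..0x1a] <- [7a 6f]
D1: mem[0x13..0x1a] <- [9e 7a 6f eb 34 14 13 67]
D2: mem[0x09..0x0c] <- [14 13 67 38]
D3: mem[0x02..0x06] <- [14 13 67 38 2a]
D4: mem[0x01..0x02] <- [14 13]
query mem[0x11]=0x31, mem[0x19]=0x13, mem[0x03]=0x13

MEM[0x11,0x19,0x03] = 31 13 13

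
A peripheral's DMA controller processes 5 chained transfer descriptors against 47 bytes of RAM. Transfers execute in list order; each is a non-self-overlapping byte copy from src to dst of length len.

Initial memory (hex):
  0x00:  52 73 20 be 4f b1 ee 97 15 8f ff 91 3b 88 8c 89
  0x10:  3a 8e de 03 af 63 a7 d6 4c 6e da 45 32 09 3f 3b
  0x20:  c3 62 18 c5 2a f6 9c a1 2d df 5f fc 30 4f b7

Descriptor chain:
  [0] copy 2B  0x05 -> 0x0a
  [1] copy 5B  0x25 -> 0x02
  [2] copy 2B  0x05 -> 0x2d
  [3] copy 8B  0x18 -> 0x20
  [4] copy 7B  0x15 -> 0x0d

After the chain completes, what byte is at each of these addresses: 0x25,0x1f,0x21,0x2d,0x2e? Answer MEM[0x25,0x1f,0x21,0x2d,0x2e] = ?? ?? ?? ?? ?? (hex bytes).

#0 dst[0x0a+2] := {0xb1,0xee}
#1 dst[0x02+5] := {0xf6,0x9c,0xa1,0x2d,0xdf}
#2 dst[0x2d+2] := {0x2d,0xdf}
#3 dst[0x20+8] := {0x4c,0x6e,0xda,0x45,0x32,0x09,0x3f,0x3b}
#4 dst[0x0d+7] := {0x63,0xa7,0xd6,0x4c,0x6e,0xda,0x45}
query mem[0x25]=0x09, mem[0x1f]=0x3b, mem[0x21]=0x6e, mem[0x2d]=0x2d, mem[0x2e]=0xdf

MEM[0x25,0x1f,0x21,0x2d,0x2e] = 09 3b 6e 2d df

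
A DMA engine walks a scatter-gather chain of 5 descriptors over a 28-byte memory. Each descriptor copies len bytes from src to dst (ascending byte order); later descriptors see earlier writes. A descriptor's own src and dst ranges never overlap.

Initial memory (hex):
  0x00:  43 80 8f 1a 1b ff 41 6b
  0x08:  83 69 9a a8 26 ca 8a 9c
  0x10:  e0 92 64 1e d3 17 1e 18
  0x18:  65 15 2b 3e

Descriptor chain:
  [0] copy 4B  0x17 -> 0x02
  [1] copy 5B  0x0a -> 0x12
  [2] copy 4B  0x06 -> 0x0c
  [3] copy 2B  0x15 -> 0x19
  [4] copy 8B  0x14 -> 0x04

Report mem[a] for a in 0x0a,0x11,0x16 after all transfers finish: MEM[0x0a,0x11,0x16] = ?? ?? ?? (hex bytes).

#0 dst[0x02+4] := {0x18,0x65,0x15,0x2b}
#1 dst[0x12+5] := {0x9a,0xa8,0x26,0xca,0x8a}
#2 dst[0x0c+4] := {0x41,0x6b,0x83,0x69}
#3 dst[0x19+2] := {0xca,0x8a}
#4 dst[0x04+8] := {0x26,0xca,0x8a,0x18,0x65,0xca,0x8a,0x3e}
query mem[0x0a]=0x8a, mem[0x11]=0x92, mem[0x16]=0x8a

MEM[0x0a,0x11,0x16] = 8a 92 8a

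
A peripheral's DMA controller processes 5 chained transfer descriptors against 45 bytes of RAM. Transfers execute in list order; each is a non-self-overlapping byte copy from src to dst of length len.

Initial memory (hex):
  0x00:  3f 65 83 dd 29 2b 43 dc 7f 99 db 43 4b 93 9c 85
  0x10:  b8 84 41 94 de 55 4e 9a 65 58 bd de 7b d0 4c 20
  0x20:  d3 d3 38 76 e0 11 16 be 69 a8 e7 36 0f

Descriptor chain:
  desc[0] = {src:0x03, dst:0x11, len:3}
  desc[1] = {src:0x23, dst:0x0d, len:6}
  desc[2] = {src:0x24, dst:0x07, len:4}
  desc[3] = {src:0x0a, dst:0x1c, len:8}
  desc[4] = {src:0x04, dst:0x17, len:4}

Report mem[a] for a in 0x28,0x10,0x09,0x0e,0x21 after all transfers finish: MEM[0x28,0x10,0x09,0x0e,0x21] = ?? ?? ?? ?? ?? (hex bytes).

#0 dst[0x11+3] := {0xdd,0x29,0x2b}
#1 dst[0x0d+6] := {0x76,0xe0,0x11,0x16,0xbe,0x69}
#2 dst[0x07+4] := {0xe0,0x11,0x16,0xbe}
#3 dst[0x1c+8] := {0xbe,0x43,0x4b,0x76,0xe0,0x11,0x16,0xbe}
#4 dst[0x17+4] := {0x29,0x2b,0x43,0xe0}
query mem[0x28]=0x69, mem[0x10]=0x16, mem[0x09]=0x16, mem[0x0e]=0xe0, mem[0x21]=0x11

MEM[0x28,0x10,0x09,0x0e,0x21] = 69 16 16 e0 11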